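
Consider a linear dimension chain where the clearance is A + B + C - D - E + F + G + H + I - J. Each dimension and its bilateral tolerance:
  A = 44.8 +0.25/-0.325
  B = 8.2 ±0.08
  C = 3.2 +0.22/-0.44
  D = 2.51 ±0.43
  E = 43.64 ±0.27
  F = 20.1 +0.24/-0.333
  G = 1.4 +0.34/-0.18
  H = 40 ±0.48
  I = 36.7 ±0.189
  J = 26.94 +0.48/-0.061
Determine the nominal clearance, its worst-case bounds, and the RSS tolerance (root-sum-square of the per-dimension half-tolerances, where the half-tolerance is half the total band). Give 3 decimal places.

nominal=81.310 wc=[78.103,83.870] rss=0.972

Stack each dimension's contribution:
  +A: nom +44.800 → Σnom=44.800; wc +0.250/-0.325 → slack +0.250/-0.325; half-tol=0.287, Σhalf²=0.082656
  +B: nom +8.200 → Σnom=53.000; wc +0.080/-0.080 → slack +0.330/-0.405; half-tol=0.080, Σhalf²=0.089056
  +C: nom +3.200 → Σnom=56.200; wc +0.220/-0.440 → slack +0.550/-0.845; half-tol=0.330, Σhalf²=0.197956
  -D: nom -2.510 → Σnom=53.690; wc +0.430/-0.430 → slack +0.980/-1.275; half-tol=0.430, Σhalf²=0.382856
  -E: nom -43.640 → Σnom=10.050; wc +0.270/-0.270 → slack +1.250/-1.545; half-tol=0.270, Σhalf²=0.455756
  +F: nom +20.100 → Σnom=30.150; wc +0.240/-0.333 → slack +1.490/-1.878; half-tol=0.286, Σhalf²=0.537838
  +G: nom +1.400 → Σnom=31.550; wc +0.340/-0.180 → slack +1.830/-2.058; half-tol=0.260, Σhalf²=0.605438
  +H: nom +40.000 → Σnom=71.550; wc +0.480/-0.480 → slack +2.310/-2.538; half-tol=0.480, Σhalf²=0.835838
  +I: nom +36.700 → Σnom=108.250; wc +0.189/-0.189 → slack +2.499/-2.727; half-tol=0.189, Σhalf²=0.871559
  -J: nom -26.940 → Σnom=81.310; wc +0.061/-0.480 → slack +2.560/-3.207; half-tol=0.270, Σhalf²=0.944730
Nominal = 81.310. Worst-case = [81.310 - 3.207, 81.310 + 2.560] = [78.103, 83.870]. RSS = √0.944730 = 0.972.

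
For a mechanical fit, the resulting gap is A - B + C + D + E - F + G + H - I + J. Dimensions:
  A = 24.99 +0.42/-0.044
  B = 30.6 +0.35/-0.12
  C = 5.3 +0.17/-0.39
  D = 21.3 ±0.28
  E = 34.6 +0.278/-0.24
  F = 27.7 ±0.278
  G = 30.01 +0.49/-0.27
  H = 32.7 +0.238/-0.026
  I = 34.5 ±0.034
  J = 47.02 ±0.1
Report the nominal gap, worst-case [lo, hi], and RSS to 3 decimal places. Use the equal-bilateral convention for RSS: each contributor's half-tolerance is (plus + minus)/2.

nominal=103.120 wc=[101.108,105.528] rss=0.764

Stack each dimension's contribution:
  +A: nom +24.990 → Σnom=24.990; wc +0.420/-0.044 → slack +0.420/-0.044; half-tol=0.232, Σhalf²=0.053824
  -B: nom -30.600 → Σnom=-5.610; wc +0.120/-0.350 → slack +0.540/-0.394; half-tol=0.235, Σhalf²=0.109049
  +C: nom +5.300 → Σnom=-0.310; wc +0.170/-0.390 → slack +0.710/-0.784; half-tol=0.280, Σhalf²=0.187449
  +D: nom +21.300 → Σnom=20.990; wc +0.280/-0.280 → slack +0.990/-1.064; half-tol=0.280, Σhalf²=0.265849
  +E: nom +34.600 → Σnom=55.590; wc +0.278/-0.240 → slack +1.268/-1.304; half-tol=0.259, Σhalf²=0.332930
  -F: nom -27.700 → Σnom=27.890; wc +0.278/-0.278 → slack +1.546/-1.582; half-tol=0.278, Σhalf²=0.410214
  +G: nom +30.010 → Σnom=57.900; wc +0.490/-0.270 → slack +2.036/-1.852; half-tol=0.380, Σhalf²=0.554614
  +H: nom +32.700 → Σnom=90.600; wc +0.238/-0.026 → slack +2.274/-1.878; half-tol=0.132, Σhalf²=0.572038
  -I: nom -34.500 → Σnom=56.100; wc +0.034/-0.034 → slack +2.308/-1.912; half-tol=0.034, Σhalf²=0.573194
  +J: nom +47.020 → Σnom=103.120; wc +0.100/-0.100 → slack +2.408/-2.012; half-tol=0.100, Σhalf²=0.583194
Nominal = 103.120. Worst-case = [103.120 - 2.012, 103.120 + 2.408] = [101.108, 105.528]. RSS = √0.583194 = 0.764.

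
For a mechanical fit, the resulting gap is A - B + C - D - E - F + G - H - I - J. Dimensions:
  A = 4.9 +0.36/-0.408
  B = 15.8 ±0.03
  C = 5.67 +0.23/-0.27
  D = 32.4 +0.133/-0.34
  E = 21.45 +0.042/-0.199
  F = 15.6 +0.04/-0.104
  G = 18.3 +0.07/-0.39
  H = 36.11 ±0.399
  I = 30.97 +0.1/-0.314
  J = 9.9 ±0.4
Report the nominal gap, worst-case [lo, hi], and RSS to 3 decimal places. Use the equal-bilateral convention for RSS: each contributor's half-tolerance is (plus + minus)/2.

Stack each dimension's contribution:
  +A: nom +4.900 → Σnom=4.900; wc +0.360/-0.408 → slack +0.360/-0.408; half-tol=0.384, Σhalf²=0.147456
  -B: nom -15.800 → Σnom=-10.900; wc +0.030/-0.030 → slack +0.390/-0.438; half-tol=0.030, Σhalf²=0.148356
  +C: nom +5.670 → Σnom=-5.230; wc +0.230/-0.270 → slack +0.620/-0.708; half-tol=0.250, Σhalf²=0.210856
  -D: nom -32.400 → Σnom=-37.630; wc +0.340/-0.133 → slack +0.960/-0.841; half-tol=0.237, Σhalf²=0.266788
  -E: nom -21.450 → Σnom=-59.080; wc +0.199/-0.042 → slack +1.159/-0.883; half-tol=0.121, Σhalf²=0.281309
  -F: nom -15.600 → Σnom=-74.680; wc +0.104/-0.040 → slack +1.263/-0.923; half-tol=0.072, Σhalf²=0.286493
  +G: nom +18.300 → Σnom=-56.380; wc +0.070/-0.390 → slack +1.333/-1.313; half-tol=0.230, Σhalf²=0.339393
  -H: nom -36.110 → Σnom=-92.490; wc +0.399/-0.399 → slack +1.732/-1.712; half-tol=0.399, Σhalf²=0.498594
  -I: nom -30.970 → Σnom=-123.460; wc +0.314/-0.100 → slack +2.046/-1.812; half-tol=0.207, Σhalf²=0.541443
  -J: nom -9.900 → Σnom=-133.360; wc +0.400/-0.400 → slack +2.446/-2.212; half-tol=0.400, Σhalf²=0.701443
Nominal = -133.360. Worst-case = [-133.360 - 2.212, -133.360 + 2.446] = [-135.572, -130.914]. RSS = √0.701443 = 0.838.

nominal=-133.360 wc=[-135.572,-130.914] rss=0.838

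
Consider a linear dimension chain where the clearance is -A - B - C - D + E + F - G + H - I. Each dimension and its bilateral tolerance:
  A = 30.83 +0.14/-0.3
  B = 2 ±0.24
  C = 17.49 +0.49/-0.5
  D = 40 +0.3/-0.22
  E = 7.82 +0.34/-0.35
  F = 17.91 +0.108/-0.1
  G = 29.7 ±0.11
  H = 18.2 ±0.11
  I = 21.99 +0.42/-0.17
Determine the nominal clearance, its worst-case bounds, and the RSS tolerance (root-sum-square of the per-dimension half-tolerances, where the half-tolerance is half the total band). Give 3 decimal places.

Stack each dimension's contribution:
  -A: nom -30.830 → Σnom=-30.830; wc +0.300/-0.140 → slack +0.300/-0.140; half-tol=0.220, Σhalf²=0.048400
  -B: nom -2.000 → Σnom=-32.830; wc +0.240/-0.240 → slack +0.540/-0.380; half-tol=0.240, Σhalf²=0.106000
  -C: nom -17.490 → Σnom=-50.320; wc +0.500/-0.490 → slack +1.040/-0.870; half-tol=0.495, Σhalf²=0.351025
  -D: nom -40.000 → Σnom=-90.320; wc +0.220/-0.300 → slack +1.260/-1.170; half-tol=0.260, Σhalf²=0.418625
  +E: nom +7.820 → Σnom=-82.500; wc +0.340/-0.350 → slack +1.600/-1.520; half-tol=0.345, Σhalf²=0.537650
  +F: nom +17.910 → Σnom=-64.590; wc +0.108/-0.100 → slack +1.708/-1.620; half-tol=0.104, Σhalf²=0.548466
  -G: nom -29.700 → Σnom=-94.290; wc +0.110/-0.110 → slack +1.818/-1.730; half-tol=0.110, Σhalf²=0.560566
  +H: nom +18.200 → Σnom=-76.090; wc +0.110/-0.110 → slack +1.928/-1.840; half-tol=0.110, Σhalf²=0.572666
  -I: nom -21.990 → Σnom=-98.080; wc +0.170/-0.420 → slack +2.098/-2.260; half-tol=0.295, Σhalf²=0.659691
Nominal = -98.080. Worst-case = [-98.080 - 2.260, -98.080 + 2.098] = [-100.340, -95.982]. RSS = √0.659691 = 0.812.

nominal=-98.080 wc=[-100.340,-95.982] rss=0.812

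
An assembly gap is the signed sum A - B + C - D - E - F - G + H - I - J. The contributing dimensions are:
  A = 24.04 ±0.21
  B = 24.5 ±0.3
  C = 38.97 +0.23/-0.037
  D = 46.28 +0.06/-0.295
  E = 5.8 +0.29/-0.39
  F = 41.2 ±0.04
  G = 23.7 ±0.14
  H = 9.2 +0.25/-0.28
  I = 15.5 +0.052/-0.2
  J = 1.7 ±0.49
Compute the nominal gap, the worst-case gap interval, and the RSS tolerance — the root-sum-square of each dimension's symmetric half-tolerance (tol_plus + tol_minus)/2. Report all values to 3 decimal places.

nominal=-86.470 wc=[-88.369,-83.925] rss=0.804

Stack each dimension's contribution:
  +A: nom +24.040 → Σnom=24.040; wc +0.210/-0.210 → slack +0.210/-0.210; half-tol=0.210, Σhalf²=0.044100
  -B: nom -24.500 → Σnom=-0.460; wc +0.300/-0.300 → slack +0.510/-0.510; half-tol=0.300, Σhalf²=0.134100
  +C: nom +38.970 → Σnom=38.510; wc +0.230/-0.037 → slack +0.740/-0.547; half-tol=0.134, Σhalf²=0.151922
  -D: nom -46.280 → Σnom=-7.770; wc +0.295/-0.060 → slack +1.035/-0.607; half-tol=0.177, Σhalf²=0.183428
  -E: nom -5.800 → Σnom=-13.570; wc +0.390/-0.290 → slack +1.425/-0.897; half-tol=0.340, Σhalf²=0.299028
  -F: nom -41.200 → Σnom=-54.770; wc +0.040/-0.040 → slack +1.465/-0.937; half-tol=0.040, Σhalf²=0.300628
  -G: nom -23.700 → Σnom=-78.470; wc +0.140/-0.140 → slack +1.605/-1.077; half-tol=0.140, Σhalf²=0.320228
  +H: nom +9.200 → Σnom=-69.270; wc +0.250/-0.280 → slack +1.855/-1.357; half-tol=0.265, Σhalf²=0.390454
  -I: nom -15.500 → Σnom=-84.770; wc +0.200/-0.052 → slack +2.055/-1.409; half-tol=0.126, Σhalf²=0.406330
  -J: nom -1.700 → Σnom=-86.470; wc +0.490/-0.490 → slack +2.545/-1.899; half-tol=0.490, Σhalf²=0.646429
Nominal = -86.470. Worst-case = [-86.470 - 1.899, -86.470 + 2.545] = [-88.369, -83.925]. RSS = √0.646429 = 0.804.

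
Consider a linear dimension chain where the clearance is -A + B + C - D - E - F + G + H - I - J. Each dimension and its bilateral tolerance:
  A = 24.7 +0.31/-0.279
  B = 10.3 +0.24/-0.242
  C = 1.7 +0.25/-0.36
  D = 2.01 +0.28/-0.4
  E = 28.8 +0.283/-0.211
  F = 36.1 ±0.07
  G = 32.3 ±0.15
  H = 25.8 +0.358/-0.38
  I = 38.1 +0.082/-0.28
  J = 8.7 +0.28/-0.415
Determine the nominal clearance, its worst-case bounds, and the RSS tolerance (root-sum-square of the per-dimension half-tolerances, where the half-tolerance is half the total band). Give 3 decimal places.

nominal=-68.310 wc=[-70.747,-65.657] rss=0.855

Stack each dimension's contribution:
  -A: nom -24.700 → Σnom=-24.700; wc +0.279/-0.310 → slack +0.279/-0.310; half-tol=0.294, Σhalf²=0.086730
  +B: nom +10.300 → Σnom=-14.400; wc +0.240/-0.242 → slack +0.519/-0.552; half-tol=0.241, Σhalf²=0.144811
  +C: nom +1.700 → Σnom=-12.700; wc +0.250/-0.360 → slack +0.769/-0.912; half-tol=0.305, Σhalf²=0.237836
  -D: nom -2.010 → Σnom=-14.710; wc +0.400/-0.280 → slack +1.169/-1.192; half-tol=0.340, Σhalf²=0.353436
  -E: nom -28.800 → Σnom=-43.510; wc +0.211/-0.283 → slack +1.380/-1.475; half-tol=0.247, Σhalf²=0.414445
  -F: nom -36.100 → Σnom=-79.610; wc +0.070/-0.070 → slack +1.450/-1.545; half-tol=0.070, Σhalf²=0.419345
  +G: nom +32.300 → Σnom=-47.310; wc +0.150/-0.150 → slack +1.600/-1.695; half-tol=0.150, Σhalf²=0.441845
  +H: nom +25.800 → Σnom=-21.510; wc +0.358/-0.380 → slack +1.958/-2.075; half-tol=0.369, Σhalf²=0.578006
  -I: nom -38.100 → Σnom=-59.610; wc +0.280/-0.082 → slack +2.238/-2.157; half-tol=0.181, Σhalf²=0.610767
  -J: nom -8.700 → Σnom=-68.310; wc +0.415/-0.280 → slack +2.653/-2.437; half-tol=0.348, Σhalf²=0.731524
Nominal = -68.310. Worst-case = [-68.310 - 2.437, -68.310 + 2.653] = [-70.747, -65.657]. RSS = √0.731524 = 0.855.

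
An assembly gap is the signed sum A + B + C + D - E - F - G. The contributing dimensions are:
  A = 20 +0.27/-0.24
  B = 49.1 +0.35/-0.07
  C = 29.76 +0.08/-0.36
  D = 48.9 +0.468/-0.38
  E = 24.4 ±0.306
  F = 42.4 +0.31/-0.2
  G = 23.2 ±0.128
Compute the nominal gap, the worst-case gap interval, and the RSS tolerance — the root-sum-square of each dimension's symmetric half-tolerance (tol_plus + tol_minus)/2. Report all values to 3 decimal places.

Stack each dimension's contribution:
  +A: nom +20.000 → Σnom=20.000; wc +0.270/-0.240 → slack +0.270/-0.240; half-tol=0.255, Σhalf²=0.065025
  +B: nom +49.100 → Σnom=69.100; wc +0.350/-0.070 → slack +0.620/-0.310; half-tol=0.210, Σhalf²=0.109125
  +C: nom +29.760 → Σnom=98.860; wc +0.080/-0.360 → slack +0.700/-0.670; half-tol=0.220, Σhalf²=0.157525
  +D: nom +48.900 → Σnom=147.760; wc +0.468/-0.380 → slack +1.168/-1.050; half-tol=0.424, Σhalf²=0.337301
  -E: nom -24.400 → Σnom=123.360; wc +0.306/-0.306 → slack +1.474/-1.356; half-tol=0.306, Σhalf²=0.430937
  -F: nom -42.400 → Σnom=80.960; wc +0.200/-0.310 → slack +1.674/-1.666; half-tol=0.255, Σhalf²=0.495962
  -G: nom -23.200 → Σnom=57.760; wc +0.128/-0.128 → slack +1.802/-1.794; half-tol=0.128, Σhalf²=0.512346
Nominal = 57.760. Worst-case = [57.760 - 1.794, 57.760 + 1.802] = [55.966, 59.562]. RSS = √0.512346 = 0.716.

nominal=57.760 wc=[55.966,59.562] rss=0.716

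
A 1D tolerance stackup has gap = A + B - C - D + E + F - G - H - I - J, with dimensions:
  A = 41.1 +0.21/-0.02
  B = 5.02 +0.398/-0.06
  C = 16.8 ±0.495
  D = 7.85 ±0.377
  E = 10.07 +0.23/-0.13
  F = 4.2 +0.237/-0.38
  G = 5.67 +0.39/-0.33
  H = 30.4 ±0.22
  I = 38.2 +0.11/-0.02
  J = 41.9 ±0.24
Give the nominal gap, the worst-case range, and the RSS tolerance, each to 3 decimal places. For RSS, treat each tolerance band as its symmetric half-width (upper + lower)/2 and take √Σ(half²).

Stack each dimension's contribution:
  +A: nom +41.100 → Σnom=41.100; wc +0.210/-0.020 → slack +0.210/-0.020; half-tol=0.115, Σhalf²=0.013225
  +B: nom +5.020 → Σnom=46.120; wc +0.398/-0.060 → slack +0.608/-0.080; half-tol=0.229, Σhalf²=0.065666
  -C: nom -16.800 → Σnom=29.320; wc +0.495/-0.495 → slack +1.103/-0.575; half-tol=0.495, Σhalf²=0.310691
  -D: nom -7.850 → Σnom=21.470; wc +0.377/-0.377 → slack +1.480/-0.952; half-tol=0.377, Σhalf²=0.452820
  +E: nom +10.070 → Σnom=31.540; wc +0.230/-0.130 → slack +1.710/-1.082; half-tol=0.180, Σhalf²=0.485220
  +F: nom +4.200 → Σnom=35.740; wc +0.237/-0.380 → slack +1.947/-1.462; half-tol=0.308, Σhalf²=0.580392
  -G: nom -5.670 → Σnom=30.070; wc +0.330/-0.390 → slack +2.277/-1.852; half-tol=0.360, Σhalf²=0.709992
  -H: nom -30.400 → Σnom=-0.330; wc +0.220/-0.220 → slack +2.497/-2.072; half-tol=0.220, Σhalf²=0.758392
  -I: nom -38.200 → Σnom=-38.530; wc +0.020/-0.110 → slack +2.517/-2.182; half-tol=0.065, Σhalf²=0.762617
  -J: nom -41.900 → Σnom=-80.430; wc +0.240/-0.240 → slack +2.757/-2.422; half-tol=0.240, Σhalf²=0.820217
Nominal = -80.430. Worst-case = [-80.430 - 2.422, -80.430 + 2.757] = [-82.852, -77.673]. RSS = √0.820217 = 0.906.

nominal=-80.430 wc=[-82.852,-77.673] rss=0.906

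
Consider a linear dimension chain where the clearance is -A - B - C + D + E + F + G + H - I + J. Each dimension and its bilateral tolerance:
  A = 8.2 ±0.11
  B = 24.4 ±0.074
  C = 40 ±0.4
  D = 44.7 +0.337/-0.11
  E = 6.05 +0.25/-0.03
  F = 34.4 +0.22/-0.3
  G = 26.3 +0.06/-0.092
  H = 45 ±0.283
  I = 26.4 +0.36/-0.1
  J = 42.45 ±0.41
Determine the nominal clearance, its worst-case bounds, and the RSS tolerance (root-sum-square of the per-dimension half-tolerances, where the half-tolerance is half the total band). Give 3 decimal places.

Stack each dimension's contribution:
  -A: nom -8.200 → Σnom=-8.200; wc +0.110/-0.110 → slack +0.110/-0.110; half-tol=0.110, Σhalf²=0.012100
  -B: nom -24.400 → Σnom=-32.600; wc +0.074/-0.074 → slack +0.184/-0.184; half-tol=0.074, Σhalf²=0.017576
  -C: nom -40.000 → Σnom=-72.600; wc +0.400/-0.400 → slack +0.584/-0.584; half-tol=0.400, Σhalf²=0.177576
  +D: nom +44.700 → Σnom=-27.900; wc +0.337/-0.110 → slack +0.921/-0.694; half-tol=0.224, Σhalf²=0.227528
  +E: nom +6.050 → Σnom=-21.850; wc +0.250/-0.030 → slack +1.171/-0.724; half-tol=0.140, Σhalf²=0.247128
  +F: nom +34.400 → Σnom=12.550; wc +0.220/-0.300 → slack +1.391/-1.024; half-tol=0.260, Σhalf²=0.314728
  +G: nom +26.300 → Σnom=38.850; wc +0.060/-0.092 → slack +1.451/-1.116; half-tol=0.076, Σhalf²=0.320504
  +H: nom +45.000 → Σnom=83.850; wc +0.283/-0.283 → slack +1.734/-1.399; half-tol=0.283, Σhalf²=0.400593
  -I: nom -26.400 → Σnom=57.450; wc +0.100/-0.360 → slack +1.834/-1.759; half-tol=0.230, Σhalf²=0.453493
  +J: nom +42.450 → Σnom=99.900; wc +0.410/-0.410 → slack +2.244/-2.169; half-tol=0.410, Σhalf²=0.621593
Nominal = 99.900. Worst-case = [99.900 - 2.169, 99.900 + 2.244] = [97.731, 102.144]. RSS = √0.621593 = 0.788.

nominal=99.900 wc=[97.731,102.144] rss=0.788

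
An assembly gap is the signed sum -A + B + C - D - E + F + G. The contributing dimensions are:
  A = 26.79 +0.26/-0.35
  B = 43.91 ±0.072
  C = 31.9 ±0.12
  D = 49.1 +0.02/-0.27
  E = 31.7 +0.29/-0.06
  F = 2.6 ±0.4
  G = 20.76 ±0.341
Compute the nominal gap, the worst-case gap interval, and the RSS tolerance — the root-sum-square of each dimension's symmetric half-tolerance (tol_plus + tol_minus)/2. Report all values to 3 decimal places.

Stack each dimension's contribution:
  -A: nom -26.790 → Σnom=-26.790; wc +0.350/-0.260 → slack +0.350/-0.260; half-tol=0.305, Σhalf²=0.093025
  +B: nom +43.910 → Σnom=17.120; wc +0.072/-0.072 → slack +0.422/-0.332; half-tol=0.072, Σhalf²=0.098209
  +C: nom +31.900 → Σnom=49.020; wc +0.120/-0.120 → slack +0.542/-0.452; half-tol=0.120, Σhalf²=0.112609
  -D: nom -49.100 → Σnom=-0.080; wc +0.270/-0.020 → slack +0.812/-0.472; half-tol=0.145, Σhalf²=0.133634
  -E: nom -31.700 → Σnom=-31.780; wc +0.060/-0.290 → slack +0.872/-0.762; half-tol=0.175, Σhalf²=0.164259
  +F: nom +2.600 → Σnom=-29.180; wc +0.400/-0.400 → slack +1.272/-1.162; half-tol=0.400, Σhalf²=0.324259
  +G: nom +20.760 → Σnom=-8.420; wc +0.341/-0.341 → slack +1.613/-1.503; half-tol=0.341, Σhalf²=0.440540
Nominal = -8.420. Worst-case = [-8.420 - 1.503, -8.420 + 1.613] = [-9.923, -6.807]. RSS = √0.440540 = 0.664.

nominal=-8.420 wc=[-9.923,-6.807] rss=0.664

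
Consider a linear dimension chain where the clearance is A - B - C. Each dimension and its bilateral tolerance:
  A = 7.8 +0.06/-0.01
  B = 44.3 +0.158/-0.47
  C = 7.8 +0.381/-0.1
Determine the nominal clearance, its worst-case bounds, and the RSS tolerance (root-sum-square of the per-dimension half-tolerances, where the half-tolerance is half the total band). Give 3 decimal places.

nominal=-44.300 wc=[-44.849,-43.670] rss=0.397

Stack each dimension's contribution:
  +A: nom +7.800 → Σnom=7.800; wc +0.060/-0.010 → slack +0.060/-0.010; half-tol=0.035, Σhalf²=0.001225
  -B: nom -44.300 → Σnom=-36.500; wc +0.470/-0.158 → slack +0.530/-0.168; half-tol=0.314, Σhalf²=0.099821
  -C: nom -7.800 → Σnom=-44.300; wc +0.100/-0.381 → slack +0.630/-0.549; half-tol=0.240, Σhalf²=0.157661
Nominal = -44.300. Worst-case = [-44.300 - 0.549, -44.300 + 0.630] = [-44.849, -43.670]. RSS = √0.157661 = 0.397.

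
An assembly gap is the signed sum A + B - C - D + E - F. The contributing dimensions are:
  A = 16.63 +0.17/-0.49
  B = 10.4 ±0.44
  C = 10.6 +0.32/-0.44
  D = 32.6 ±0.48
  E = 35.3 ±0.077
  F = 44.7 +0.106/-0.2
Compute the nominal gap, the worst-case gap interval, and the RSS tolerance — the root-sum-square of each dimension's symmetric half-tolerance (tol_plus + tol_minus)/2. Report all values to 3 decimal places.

nominal=-25.570 wc=[-27.483,-23.763] rss=0.841

Stack each dimension's contribution:
  +A: nom +16.630 → Σnom=16.630; wc +0.170/-0.490 → slack +0.170/-0.490; half-tol=0.330, Σhalf²=0.108900
  +B: nom +10.400 → Σnom=27.030; wc +0.440/-0.440 → slack +0.610/-0.930; half-tol=0.440, Σhalf²=0.302500
  -C: nom -10.600 → Σnom=16.430; wc +0.440/-0.320 → slack +1.050/-1.250; half-tol=0.380, Σhalf²=0.446900
  -D: nom -32.600 → Σnom=-16.170; wc +0.480/-0.480 → slack +1.530/-1.730; half-tol=0.480, Σhalf²=0.677300
  +E: nom +35.300 → Σnom=19.130; wc +0.077/-0.077 → slack +1.607/-1.807; half-tol=0.077, Σhalf²=0.683229
  -F: nom -44.700 → Σnom=-25.570; wc +0.200/-0.106 → slack +1.807/-1.913; half-tol=0.153, Σhalf²=0.706638
Nominal = -25.570. Worst-case = [-25.570 - 1.913, -25.570 + 1.807] = [-27.483, -23.763]. RSS = √0.706638 = 0.841.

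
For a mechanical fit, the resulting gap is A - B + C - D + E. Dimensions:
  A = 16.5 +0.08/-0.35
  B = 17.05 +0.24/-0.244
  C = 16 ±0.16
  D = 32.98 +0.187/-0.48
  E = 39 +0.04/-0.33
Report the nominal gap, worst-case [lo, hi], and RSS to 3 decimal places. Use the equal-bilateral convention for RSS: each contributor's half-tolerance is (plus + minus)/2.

nominal=21.470 wc=[20.203,22.474] rss=0.525

Stack each dimension's contribution:
  +A: nom +16.500 → Σnom=16.500; wc +0.080/-0.350 → slack +0.080/-0.350; half-tol=0.215, Σhalf²=0.046225
  -B: nom -17.050 → Σnom=-0.550; wc +0.244/-0.240 → slack +0.324/-0.590; half-tol=0.242, Σhalf²=0.104789
  +C: nom +16.000 → Σnom=15.450; wc +0.160/-0.160 → slack +0.484/-0.750; half-tol=0.160, Σhalf²=0.130389
  -D: nom -32.980 → Σnom=-17.530; wc +0.480/-0.187 → slack +0.964/-0.937; half-tol=0.334, Σhalf²=0.241611
  +E: nom +39.000 → Σnom=21.470; wc +0.040/-0.330 → slack +1.004/-1.267; half-tol=0.185, Σhalf²=0.275836
Nominal = 21.470. Worst-case = [21.470 - 1.267, 21.470 + 1.004] = [20.203, 22.474]. RSS = √0.275836 = 0.525.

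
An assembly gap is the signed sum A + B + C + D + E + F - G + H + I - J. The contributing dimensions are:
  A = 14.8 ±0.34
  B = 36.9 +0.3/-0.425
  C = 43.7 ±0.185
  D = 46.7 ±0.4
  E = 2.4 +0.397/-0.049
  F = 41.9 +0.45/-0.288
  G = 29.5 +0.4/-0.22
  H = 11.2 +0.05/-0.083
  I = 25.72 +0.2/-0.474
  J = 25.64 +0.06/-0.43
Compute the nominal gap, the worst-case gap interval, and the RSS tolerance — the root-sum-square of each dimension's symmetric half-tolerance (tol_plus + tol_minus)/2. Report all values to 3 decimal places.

Stack each dimension's contribution:
  +A: nom +14.800 → Σnom=14.800; wc +0.340/-0.340 → slack +0.340/-0.340; half-tol=0.340, Σhalf²=0.115600
  +B: nom +36.900 → Σnom=51.700; wc +0.300/-0.425 → slack +0.640/-0.765; half-tol=0.362, Σhalf²=0.247006
  +C: nom +43.700 → Σnom=95.400; wc +0.185/-0.185 → slack +0.825/-0.950; half-tol=0.185, Σhalf²=0.281231
  +D: nom +46.700 → Σnom=142.100; wc +0.400/-0.400 → slack +1.225/-1.350; half-tol=0.400, Σhalf²=0.441231
  +E: nom +2.400 → Σnom=144.500; wc +0.397/-0.049 → slack +1.622/-1.399; half-tol=0.223, Σhalf²=0.490960
  +F: nom +41.900 → Σnom=186.400; wc +0.450/-0.288 → slack +2.072/-1.687; half-tol=0.369, Σhalf²=0.627121
  -G: nom -29.500 → Σnom=156.900; wc +0.220/-0.400 → slack +2.292/-2.087; half-tol=0.310, Σhalf²=0.723221
  +H: nom +11.200 → Σnom=168.100; wc +0.050/-0.083 → slack +2.342/-2.170; half-tol=0.067, Σhalf²=0.727643
  +I: nom +25.720 → Σnom=193.820; wc +0.200/-0.474 → slack +2.542/-2.644; half-tol=0.337, Σhalf²=0.841212
  -J: nom -25.640 → Σnom=168.180; wc +0.430/-0.060 → slack +2.972/-2.704; half-tol=0.245, Σhalf²=0.901237
Nominal = 168.180. Worst-case = [168.180 - 2.704, 168.180 + 2.972] = [165.476, 171.152]. RSS = √0.901237 = 0.949.

nominal=168.180 wc=[165.476,171.152] rss=0.949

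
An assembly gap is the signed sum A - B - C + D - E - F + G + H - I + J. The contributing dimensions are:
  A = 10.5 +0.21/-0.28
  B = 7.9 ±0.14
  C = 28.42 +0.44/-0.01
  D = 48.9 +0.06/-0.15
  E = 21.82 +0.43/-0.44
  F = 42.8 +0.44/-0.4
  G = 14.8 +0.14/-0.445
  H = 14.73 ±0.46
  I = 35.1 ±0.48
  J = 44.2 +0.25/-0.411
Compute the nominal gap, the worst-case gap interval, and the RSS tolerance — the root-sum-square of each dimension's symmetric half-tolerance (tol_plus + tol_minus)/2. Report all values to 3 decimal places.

Stack each dimension's contribution:
  +A: nom +10.500 → Σnom=10.500; wc +0.210/-0.280 → slack +0.210/-0.280; half-tol=0.245, Σhalf²=0.060025
  -B: nom -7.900 → Σnom=2.600; wc +0.140/-0.140 → slack +0.350/-0.420; half-tol=0.140, Σhalf²=0.079625
  -C: nom -28.420 → Σnom=-25.820; wc +0.010/-0.440 → slack +0.360/-0.860; half-tol=0.225, Σhalf²=0.130250
  +D: nom +48.900 → Σnom=23.080; wc +0.060/-0.150 → slack +0.420/-1.010; half-tol=0.105, Σhalf²=0.141275
  -E: nom -21.820 → Σnom=1.260; wc +0.440/-0.430 → slack +0.860/-1.440; half-tol=0.435, Σhalf²=0.330500
  -F: nom -42.800 → Σnom=-41.540; wc +0.400/-0.440 → slack +1.260/-1.880; half-tol=0.420, Σhalf²=0.506900
  +G: nom +14.800 → Σnom=-26.740; wc +0.140/-0.445 → slack +1.400/-2.325; half-tol=0.292, Σhalf²=0.592456
  +H: nom +14.730 → Σnom=-12.010; wc +0.460/-0.460 → slack +1.860/-2.785; half-tol=0.460, Σhalf²=0.804056
  -I: nom -35.100 → Σnom=-47.110; wc +0.480/-0.480 → slack +2.340/-3.265; half-tol=0.480, Σhalf²=1.034456
  +J: nom +44.200 → Σnom=-2.910; wc +0.250/-0.411 → slack +2.590/-3.676; half-tol=0.331, Σhalf²=1.143687
Nominal = -2.910. Worst-case = [-2.910 - 3.676, -2.910 + 2.590] = [-6.586, -0.320]. RSS = √1.143687 = 1.069.

nominal=-2.910 wc=[-6.586,-0.320] rss=1.069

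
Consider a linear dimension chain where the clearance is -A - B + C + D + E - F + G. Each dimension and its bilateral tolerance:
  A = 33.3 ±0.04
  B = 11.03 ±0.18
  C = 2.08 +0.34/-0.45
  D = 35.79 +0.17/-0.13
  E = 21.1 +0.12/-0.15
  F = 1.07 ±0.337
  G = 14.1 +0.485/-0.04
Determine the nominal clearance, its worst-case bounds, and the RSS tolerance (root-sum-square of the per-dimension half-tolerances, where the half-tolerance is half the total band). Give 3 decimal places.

Stack each dimension's contribution:
  -A: nom -33.300 → Σnom=-33.300; wc +0.040/-0.040 → slack +0.040/-0.040; half-tol=0.040, Σhalf²=0.001600
  -B: nom -11.030 → Σnom=-44.330; wc +0.180/-0.180 → slack +0.220/-0.220; half-tol=0.180, Σhalf²=0.034000
  +C: nom +2.080 → Σnom=-42.250; wc +0.340/-0.450 → slack +0.560/-0.670; half-tol=0.395, Σhalf²=0.190025
  +D: nom +35.790 → Σnom=-6.460; wc +0.170/-0.130 → slack +0.730/-0.800; half-tol=0.150, Σhalf²=0.212525
  +E: nom +21.100 → Σnom=14.640; wc +0.120/-0.150 → slack +0.850/-0.950; half-tol=0.135, Σhalf²=0.230750
  -F: nom -1.070 → Σnom=13.570; wc +0.337/-0.337 → slack +1.187/-1.287; half-tol=0.337, Σhalf²=0.344319
  +G: nom +14.100 → Σnom=27.670; wc +0.485/-0.040 → slack +1.672/-1.327; half-tol=0.263, Σhalf²=0.413225
Nominal = 27.670. Worst-case = [27.670 - 1.327, 27.670 + 1.672] = [26.343, 29.342]. RSS = √0.413225 = 0.643.

nominal=27.670 wc=[26.343,29.342] rss=0.643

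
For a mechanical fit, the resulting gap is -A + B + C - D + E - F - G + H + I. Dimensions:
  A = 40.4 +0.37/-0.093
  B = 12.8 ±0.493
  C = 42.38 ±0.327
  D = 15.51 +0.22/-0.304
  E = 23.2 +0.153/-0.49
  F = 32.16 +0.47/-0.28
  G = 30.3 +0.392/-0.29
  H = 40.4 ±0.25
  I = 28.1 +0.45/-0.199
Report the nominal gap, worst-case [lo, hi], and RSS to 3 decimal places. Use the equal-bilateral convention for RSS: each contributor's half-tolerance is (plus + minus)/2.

nominal=28.510 wc=[25.299,31.150] rss=1.000

Stack each dimension's contribution:
  -A: nom -40.400 → Σnom=-40.400; wc +0.093/-0.370 → slack +0.093/-0.370; half-tol=0.231, Σhalf²=0.053592
  +B: nom +12.800 → Σnom=-27.600; wc +0.493/-0.493 → slack +0.586/-0.863; half-tol=0.493, Σhalf²=0.296641
  +C: nom +42.380 → Σnom=14.780; wc +0.327/-0.327 → slack +0.913/-1.190; half-tol=0.327, Σhalf²=0.403570
  -D: nom -15.510 → Σnom=-0.730; wc +0.304/-0.220 → slack +1.217/-1.410; half-tol=0.262, Σhalf²=0.472214
  +E: nom +23.200 → Σnom=22.470; wc +0.153/-0.490 → slack +1.370/-1.900; half-tol=0.322, Σhalf²=0.575576
  -F: nom -32.160 → Σnom=-9.690; wc +0.280/-0.470 → slack +1.650/-2.370; half-tol=0.375, Σhalf²=0.716201
  -G: nom -30.300 → Σnom=-39.990; wc +0.290/-0.392 → slack +1.940/-2.762; half-tol=0.341, Σhalf²=0.832482
  +H: nom +40.400 → Σnom=0.410; wc +0.250/-0.250 → slack +2.190/-3.012; half-tol=0.250, Σhalf²=0.894982
  +I: nom +28.100 → Σnom=28.510; wc +0.450/-0.199 → slack +2.640/-3.211; half-tol=0.325, Σhalf²=1.000283
Nominal = 28.510. Worst-case = [28.510 - 3.211, 28.510 + 2.640] = [25.299, 31.150]. RSS = √1.000283 = 1.000.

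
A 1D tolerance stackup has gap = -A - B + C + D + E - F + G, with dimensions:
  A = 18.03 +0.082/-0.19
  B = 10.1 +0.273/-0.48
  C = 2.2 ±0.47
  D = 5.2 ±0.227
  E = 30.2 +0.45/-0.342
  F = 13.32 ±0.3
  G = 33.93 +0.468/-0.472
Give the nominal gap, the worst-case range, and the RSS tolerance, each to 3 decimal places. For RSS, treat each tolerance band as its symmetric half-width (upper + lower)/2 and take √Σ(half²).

Stack each dimension's contribution:
  -A: nom -18.030 → Σnom=-18.030; wc +0.190/-0.082 → slack +0.190/-0.082; half-tol=0.136, Σhalf²=0.018496
  -B: nom -10.100 → Σnom=-28.130; wc +0.480/-0.273 → slack +0.670/-0.355; half-tol=0.377, Σhalf²=0.160248
  +C: nom +2.200 → Σnom=-25.930; wc +0.470/-0.470 → slack +1.140/-0.825; half-tol=0.470, Σhalf²=0.381148
  +D: nom +5.200 → Σnom=-20.730; wc +0.227/-0.227 → slack +1.367/-1.052; half-tol=0.227, Σhalf²=0.432677
  +E: nom +30.200 → Σnom=9.470; wc +0.450/-0.342 → slack +1.817/-1.394; half-tol=0.396, Σhalf²=0.589493
  -F: nom -13.320 → Σnom=-3.850; wc +0.300/-0.300 → slack +2.117/-1.694; half-tol=0.300, Σhalf²=0.679493
  +G: nom +33.930 → Σnom=30.080; wc +0.468/-0.472 → slack +2.585/-2.166; half-tol=0.470, Σhalf²=0.900393
Nominal = 30.080. Worst-case = [30.080 - 2.166, 30.080 + 2.585] = [27.914, 32.665]. RSS = √0.900393 = 0.949.

nominal=30.080 wc=[27.914,32.665] rss=0.949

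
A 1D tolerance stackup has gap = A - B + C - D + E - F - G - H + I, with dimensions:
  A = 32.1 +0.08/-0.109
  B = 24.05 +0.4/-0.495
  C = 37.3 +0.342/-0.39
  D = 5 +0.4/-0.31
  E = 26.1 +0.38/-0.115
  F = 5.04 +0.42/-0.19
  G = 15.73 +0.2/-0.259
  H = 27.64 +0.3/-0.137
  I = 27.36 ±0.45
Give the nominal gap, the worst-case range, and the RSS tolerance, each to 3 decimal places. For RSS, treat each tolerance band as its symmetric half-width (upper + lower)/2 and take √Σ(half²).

nominal=45.400 wc=[42.616,48.043] rss=0.962

Stack each dimension's contribution:
  +A: nom +32.100 → Σnom=32.100; wc +0.080/-0.109 → slack +0.080/-0.109; half-tol=0.095, Σhalf²=0.008930
  -B: nom -24.050 → Σnom=8.050; wc +0.495/-0.400 → slack +0.575/-0.509; half-tol=0.448, Σhalf²=0.209186
  +C: nom +37.300 → Σnom=45.350; wc +0.342/-0.390 → slack +0.917/-0.899; half-tol=0.366, Σhalf²=0.343143
  -D: nom -5.000 → Σnom=40.350; wc +0.310/-0.400 → slack +1.227/-1.299; half-tol=0.355, Σhalf²=0.469168
  +E: nom +26.100 → Σnom=66.450; wc +0.380/-0.115 → slack +1.607/-1.414; half-tol=0.247, Σhalf²=0.530424
  -F: nom -5.040 → Σnom=61.410; wc +0.190/-0.420 → slack +1.797/-1.834; half-tol=0.305, Σhalf²=0.623449
  -G: nom -15.730 → Σnom=45.680; wc +0.259/-0.200 → slack +2.056/-2.034; half-tol=0.230, Σhalf²=0.676119
  -H: nom -27.640 → Σnom=18.040; wc +0.137/-0.300 → slack +2.193/-2.334; half-tol=0.218, Σhalf²=0.723861
  +I: nom +27.360 → Σnom=45.400; wc +0.450/-0.450 → slack +2.643/-2.784; half-tol=0.450, Σhalf²=0.926361
Nominal = 45.400. Worst-case = [45.400 - 2.784, 45.400 + 2.643] = [42.616, 48.043]. RSS = √0.926361 = 0.962.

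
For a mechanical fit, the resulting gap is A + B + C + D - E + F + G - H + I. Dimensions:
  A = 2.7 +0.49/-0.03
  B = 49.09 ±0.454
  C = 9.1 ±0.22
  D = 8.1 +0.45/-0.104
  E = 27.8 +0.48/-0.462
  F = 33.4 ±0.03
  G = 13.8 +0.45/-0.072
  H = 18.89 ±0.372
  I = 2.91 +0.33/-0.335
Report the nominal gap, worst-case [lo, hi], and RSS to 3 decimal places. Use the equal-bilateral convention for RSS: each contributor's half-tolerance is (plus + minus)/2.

Stack each dimension's contribution:
  +A: nom +2.700 → Σnom=2.700; wc +0.490/-0.030 → slack +0.490/-0.030; half-tol=0.260, Σhalf²=0.067600
  +B: nom +49.090 → Σnom=51.790; wc +0.454/-0.454 → slack +0.944/-0.484; half-tol=0.454, Σhalf²=0.273716
  +C: nom +9.100 → Σnom=60.890; wc +0.220/-0.220 → slack +1.164/-0.704; half-tol=0.220, Σhalf²=0.322116
  +D: nom +8.100 → Σnom=68.990; wc +0.450/-0.104 → slack +1.614/-0.808; half-tol=0.277, Σhalf²=0.398845
  -E: nom -27.800 → Σnom=41.190; wc +0.462/-0.480 → slack +2.076/-1.288; half-tol=0.471, Σhalf²=0.620686
  +F: nom +33.400 → Σnom=74.590; wc +0.030/-0.030 → slack +2.106/-1.318; half-tol=0.030, Σhalf²=0.621586
  +G: nom +13.800 → Σnom=88.390; wc +0.450/-0.072 → slack +2.556/-1.390; half-tol=0.261, Σhalf²=0.689707
  -H: nom -18.890 → Σnom=69.500; wc +0.372/-0.372 → slack +2.928/-1.762; half-tol=0.372, Σhalf²=0.828091
  +I: nom +2.910 → Σnom=72.410; wc +0.330/-0.335 → slack +3.258/-2.097; half-tol=0.333, Σhalf²=0.938647
Nominal = 72.410. Worst-case = [72.410 - 2.097, 72.410 + 3.258] = [70.313, 75.668]. RSS = √0.938647 = 0.969.

nominal=72.410 wc=[70.313,75.668] rss=0.969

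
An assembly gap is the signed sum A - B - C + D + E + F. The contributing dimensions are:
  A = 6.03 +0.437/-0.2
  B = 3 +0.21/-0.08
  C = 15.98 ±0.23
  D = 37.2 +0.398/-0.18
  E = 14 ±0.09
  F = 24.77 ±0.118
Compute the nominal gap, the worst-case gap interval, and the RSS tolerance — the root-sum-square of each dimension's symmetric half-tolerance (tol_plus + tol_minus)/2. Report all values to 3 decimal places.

nominal=63.020 wc=[61.992,64.373] rss=0.530

Stack each dimension's contribution:
  +A: nom +6.030 → Σnom=6.030; wc +0.437/-0.200 → slack +0.437/-0.200; half-tol=0.319, Σhalf²=0.101442
  -B: nom -3.000 → Σnom=3.030; wc +0.080/-0.210 → slack +0.517/-0.410; half-tol=0.145, Σhalf²=0.122467
  -C: nom -15.980 → Σnom=-12.950; wc +0.230/-0.230 → slack +0.747/-0.640; half-tol=0.230, Σhalf²=0.175367
  +D: nom +37.200 → Σnom=24.250; wc +0.398/-0.180 → slack +1.145/-0.820; half-tol=0.289, Σhalf²=0.258888
  +E: nom +14.000 → Σnom=38.250; wc +0.090/-0.090 → slack +1.235/-0.910; half-tol=0.090, Σhalf²=0.266988
  +F: nom +24.770 → Σnom=63.020; wc +0.118/-0.118 → slack +1.353/-1.028; half-tol=0.118, Σhalf²=0.280912
Nominal = 63.020. Worst-case = [63.020 - 1.028, 63.020 + 1.353] = [61.992, 64.373]. RSS = √0.280912 = 0.530.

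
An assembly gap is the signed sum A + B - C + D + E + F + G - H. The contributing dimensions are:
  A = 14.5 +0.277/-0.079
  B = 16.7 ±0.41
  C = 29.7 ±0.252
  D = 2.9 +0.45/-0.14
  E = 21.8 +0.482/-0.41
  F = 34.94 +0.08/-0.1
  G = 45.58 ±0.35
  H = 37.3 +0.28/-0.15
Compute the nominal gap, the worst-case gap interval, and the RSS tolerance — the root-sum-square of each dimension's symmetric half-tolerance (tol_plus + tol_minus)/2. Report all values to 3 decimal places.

Stack each dimension's contribution:
  +A: nom +14.500 → Σnom=14.500; wc +0.277/-0.079 → slack +0.277/-0.079; half-tol=0.178, Σhalf²=0.031684
  +B: nom +16.700 → Σnom=31.200; wc +0.410/-0.410 → slack +0.687/-0.489; half-tol=0.410, Σhalf²=0.199784
  -C: nom -29.700 → Σnom=1.500; wc +0.252/-0.252 → slack +0.939/-0.741; half-tol=0.252, Σhalf²=0.263288
  +D: nom +2.900 → Σnom=4.400; wc +0.450/-0.140 → slack +1.389/-0.881; half-tol=0.295, Σhalf²=0.350313
  +E: nom +21.800 → Σnom=26.200; wc +0.482/-0.410 → slack +1.871/-1.291; half-tol=0.446, Σhalf²=0.549229
  +F: nom +34.940 → Σnom=61.140; wc +0.080/-0.100 → slack +1.951/-1.391; half-tol=0.090, Σhalf²=0.557329
  +G: nom +45.580 → Σnom=106.720; wc +0.350/-0.350 → slack +2.301/-1.741; half-tol=0.350, Σhalf²=0.679829
  -H: nom -37.300 → Σnom=69.420; wc +0.150/-0.280 → slack +2.451/-2.021; half-tol=0.215, Σhalf²=0.726054
Nominal = 69.420. Worst-case = [69.420 - 2.021, 69.420 + 2.451] = [67.399, 71.871]. RSS = √0.726054 = 0.852.

nominal=69.420 wc=[67.399,71.871] rss=0.852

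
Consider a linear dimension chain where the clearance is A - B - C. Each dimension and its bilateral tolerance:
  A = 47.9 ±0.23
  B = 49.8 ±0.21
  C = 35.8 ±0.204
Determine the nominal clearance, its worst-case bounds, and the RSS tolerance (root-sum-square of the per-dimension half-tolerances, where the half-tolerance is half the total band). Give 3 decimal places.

Stack each dimension's contribution:
  +A: nom +47.900 → Σnom=47.900; wc +0.230/-0.230 → slack +0.230/-0.230; half-tol=0.230, Σhalf²=0.052900
  -B: nom -49.800 → Σnom=-1.900; wc +0.210/-0.210 → slack +0.440/-0.440; half-tol=0.210, Σhalf²=0.097000
  -C: nom -35.800 → Σnom=-37.700; wc +0.204/-0.204 → slack +0.644/-0.644; half-tol=0.204, Σhalf²=0.138616
Nominal = -37.700. Worst-case = [-37.700 - 0.644, -37.700 + 0.644] = [-38.344, -37.056]. RSS = √0.138616 = 0.372.

nominal=-37.700 wc=[-38.344,-37.056] rss=0.372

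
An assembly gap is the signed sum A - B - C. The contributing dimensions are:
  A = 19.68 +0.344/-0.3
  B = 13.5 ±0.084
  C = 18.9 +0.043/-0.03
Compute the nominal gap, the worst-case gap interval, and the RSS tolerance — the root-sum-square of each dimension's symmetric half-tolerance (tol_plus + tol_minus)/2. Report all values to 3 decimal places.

nominal=-12.720 wc=[-13.147,-12.262] rss=0.335

Stack each dimension's contribution:
  +A: nom +19.680 → Σnom=19.680; wc +0.344/-0.300 → slack +0.344/-0.300; half-tol=0.322, Σhalf²=0.103684
  -B: nom -13.500 → Σnom=6.180; wc +0.084/-0.084 → slack +0.428/-0.384; half-tol=0.084, Σhalf²=0.110740
  -C: nom -18.900 → Σnom=-12.720; wc +0.030/-0.043 → slack +0.458/-0.427; half-tol=0.036, Σhalf²=0.112072
Nominal = -12.720. Worst-case = [-12.720 - 0.427, -12.720 + 0.458] = [-13.147, -12.262]. RSS = √0.112072 = 0.335.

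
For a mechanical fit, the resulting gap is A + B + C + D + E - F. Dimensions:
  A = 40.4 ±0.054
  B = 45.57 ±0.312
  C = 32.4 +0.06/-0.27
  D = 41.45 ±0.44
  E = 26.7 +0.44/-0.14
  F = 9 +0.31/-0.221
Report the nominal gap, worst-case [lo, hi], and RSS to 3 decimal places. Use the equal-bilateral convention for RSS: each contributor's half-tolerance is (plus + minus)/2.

Stack each dimension's contribution:
  +A: nom +40.400 → Σnom=40.400; wc +0.054/-0.054 → slack +0.054/-0.054; half-tol=0.054, Σhalf²=0.002916
  +B: nom +45.570 → Σnom=85.970; wc +0.312/-0.312 → slack +0.366/-0.366; half-tol=0.312, Σhalf²=0.100260
  +C: nom +32.400 → Σnom=118.370; wc +0.060/-0.270 → slack +0.426/-0.636; half-tol=0.165, Σhalf²=0.127485
  +D: nom +41.450 → Σnom=159.820; wc +0.440/-0.440 → slack +0.866/-1.076; half-tol=0.440, Σhalf²=0.321085
  +E: nom +26.700 → Σnom=186.520; wc +0.440/-0.140 → slack +1.306/-1.216; half-tol=0.290, Σhalf²=0.405185
  -F: nom -9.000 → Σnom=177.520; wc +0.221/-0.310 → slack +1.527/-1.526; half-tol=0.266, Σhalf²=0.475675
Nominal = 177.520. Worst-case = [177.520 - 1.526, 177.520 + 1.527] = [175.994, 179.047]. RSS = √0.475675 = 0.690.

nominal=177.520 wc=[175.994,179.047] rss=0.690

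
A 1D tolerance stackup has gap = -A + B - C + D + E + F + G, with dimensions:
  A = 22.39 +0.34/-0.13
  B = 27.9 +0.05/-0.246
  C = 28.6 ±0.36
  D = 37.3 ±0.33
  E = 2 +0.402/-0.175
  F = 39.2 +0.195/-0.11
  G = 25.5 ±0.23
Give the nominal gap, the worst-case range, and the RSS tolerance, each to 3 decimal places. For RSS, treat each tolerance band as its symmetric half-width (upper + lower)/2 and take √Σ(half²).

nominal=80.910 wc=[79.119,82.607] rss=0.689

Stack each dimension's contribution:
  -A: nom -22.390 → Σnom=-22.390; wc +0.130/-0.340 → slack +0.130/-0.340; half-tol=0.235, Σhalf²=0.055225
  +B: nom +27.900 → Σnom=5.510; wc +0.050/-0.246 → slack +0.180/-0.586; half-tol=0.148, Σhalf²=0.077129
  -C: nom -28.600 → Σnom=-23.090; wc +0.360/-0.360 → slack +0.540/-0.946; half-tol=0.360, Σhalf²=0.206729
  +D: nom +37.300 → Σnom=14.210; wc +0.330/-0.330 → slack +0.870/-1.276; half-tol=0.330, Σhalf²=0.315629
  +E: nom +2.000 → Σnom=16.210; wc +0.402/-0.175 → slack +1.272/-1.451; half-tol=0.288, Σhalf²=0.398861
  +F: nom +39.200 → Σnom=55.410; wc +0.195/-0.110 → slack +1.467/-1.561; half-tol=0.152, Σhalf²=0.422117
  +G: nom +25.500 → Σnom=80.910; wc +0.230/-0.230 → slack +1.697/-1.791; half-tol=0.230, Σhalf²=0.475017
Nominal = 80.910. Worst-case = [80.910 - 1.791, 80.910 + 1.697] = [79.119, 82.607]. RSS = √0.475017 = 0.689.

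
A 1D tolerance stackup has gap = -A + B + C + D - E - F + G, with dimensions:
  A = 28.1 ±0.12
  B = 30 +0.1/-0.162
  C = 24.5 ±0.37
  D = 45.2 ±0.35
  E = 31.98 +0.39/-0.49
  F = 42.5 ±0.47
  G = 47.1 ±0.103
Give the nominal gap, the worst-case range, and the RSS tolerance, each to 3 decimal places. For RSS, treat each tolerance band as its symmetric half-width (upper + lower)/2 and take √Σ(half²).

nominal=44.220 wc=[42.255,46.223] rss=0.846

Stack each dimension's contribution:
  -A: nom -28.100 → Σnom=-28.100; wc +0.120/-0.120 → slack +0.120/-0.120; half-tol=0.120, Σhalf²=0.014400
  +B: nom +30.000 → Σnom=1.900; wc +0.100/-0.162 → slack +0.220/-0.282; half-tol=0.131, Σhalf²=0.031561
  +C: nom +24.500 → Σnom=26.400; wc +0.370/-0.370 → slack +0.590/-0.652; half-tol=0.370, Σhalf²=0.168461
  +D: nom +45.200 → Σnom=71.600; wc +0.350/-0.350 → slack +0.940/-1.002; half-tol=0.350, Σhalf²=0.290961
  -E: nom -31.980 → Σnom=39.620; wc +0.490/-0.390 → slack +1.430/-1.392; half-tol=0.440, Σhalf²=0.484561
  -F: nom -42.500 → Σnom=-2.880; wc +0.470/-0.470 → slack +1.900/-1.862; half-tol=0.470, Σhalf²=0.705461
  +G: nom +47.100 → Σnom=44.220; wc +0.103/-0.103 → slack +2.003/-1.965; half-tol=0.103, Σhalf²=0.716070
Nominal = 44.220. Worst-case = [44.220 - 1.965, 44.220 + 2.003] = [42.255, 46.223]. RSS = √0.716070 = 0.846.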